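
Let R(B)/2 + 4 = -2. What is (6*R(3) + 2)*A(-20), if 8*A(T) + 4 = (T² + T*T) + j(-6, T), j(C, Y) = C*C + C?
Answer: -14455/2 ≈ -7227.5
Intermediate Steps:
R(B) = -12 (R(B) = -8 + 2*(-2) = -8 - 4 = -12)
j(C, Y) = C + C² (j(C, Y) = C² + C = C + C²)
A(T) = 13/4 + T²/4 (A(T) = -½ + ((T² + T*T) - 6*(1 - 6))/8 = -½ + ((T² + T²) - 6*(-5))/8 = -½ + (2*T² + 30)/8 = -½ + (30 + 2*T²)/8 = -½ + (15/4 + T²/4) = 13/4 + T²/4)
(6*R(3) + 2)*A(-20) = (6*(-12) + 2)*(13/4 + (¼)*(-20)²) = (-72 + 2)*(13/4 + (¼)*400) = -70*(13/4 + 100) = -70*413/4 = -14455/2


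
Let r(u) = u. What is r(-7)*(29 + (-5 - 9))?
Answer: -105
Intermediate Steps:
r(-7)*(29 + (-5 - 9)) = -7*(29 + (-5 - 9)) = -7*(29 - 14) = -7*15 = -105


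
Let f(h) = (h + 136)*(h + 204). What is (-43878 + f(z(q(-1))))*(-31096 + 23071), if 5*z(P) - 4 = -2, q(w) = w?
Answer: 128382666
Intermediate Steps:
z(P) = ⅖ (z(P) = ⅘ + (⅕)*(-2) = ⅘ - ⅖ = ⅖)
f(h) = (136 + h)*(204 + h)
(-43878 + f(z(q(-1))))*(-31096 + 23071) = (-43878 + (27744 + (⅖)² + 340*(⅖)))*(-31096 + 23071) = (-43878 + (27744 + 4/25 + 136))*(-8025) = (-43878 + 697004/25)*(-8025) = -399946/25*(-8025) = 128382666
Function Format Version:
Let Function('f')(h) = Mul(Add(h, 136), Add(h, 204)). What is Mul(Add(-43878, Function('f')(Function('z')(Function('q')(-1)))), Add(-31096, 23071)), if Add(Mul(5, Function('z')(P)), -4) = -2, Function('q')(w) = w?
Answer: 128382666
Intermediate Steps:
Function('z')(P) = Rational(2, 5) (Function('z')(P) = Add(Rational(4, 5), Mul(Rational(1, 5), -2)) = Add(Rational(4, 5), Rational(-2, 5)) = Rational(2, 5))
Function('f')(h) = Mul(Add(136, h), Add(204, h))
Mul(Add(-43878, Function('f')(Function('z')(Function('q')(-1)))), Add(-31096, 23071)) = Mul(Add(-43878, Add(27744, Pow(Rational(2, 5), 2), Mul(340, Rational(2, 5)))), Add(-31096, 23071)) = Mul(Add(-43878, Add(27744, Rational(4, 25), 136)), -8025) = Mul(Add(-43878, Rational(697004, 25)), -8025) = Mul(Rational(-399946, 25), -8025) = 128382666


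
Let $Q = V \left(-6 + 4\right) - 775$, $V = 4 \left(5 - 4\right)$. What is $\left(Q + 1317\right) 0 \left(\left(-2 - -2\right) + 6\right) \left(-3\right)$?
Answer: $0$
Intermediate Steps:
$V = 4$ ($V = 4 \cdot 1 = 4$)
$Q = -783$ ($Q = 4 \left(-6 + 4\right) - 775 = 4 \left(-2\right) - 775 = -8 - 775 = -783$)
$\left(Q + 1317\right) 0 \left(\left(-2 - -2\right) + 6\right) \left(-3\right) = \left(-783 + 1317\right) 0 \left(\left(-2 - -2\right) + 6\right) \left(-3\right) = 534 \cdot 0 \left(\left(-2 + 2\right) + 6\right) \left(-3\right) = 534 \cdot 0 \left(0 + 6\right) \left(-3\right) = 534 \cdot 0 \cdot 6 \left(-3\right) = 534 \cdot 0 \left(-3\right) = 534 \cdot 0 = 0$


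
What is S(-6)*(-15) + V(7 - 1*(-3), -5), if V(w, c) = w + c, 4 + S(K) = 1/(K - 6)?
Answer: 265/4 ≈ 66.250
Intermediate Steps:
S(K) = -4 + 1/(-6 + K) (S(K) = -4 + 1/(K - 6) = -4 + 1/(-6 + K))
V(w, c) = c + w
S(-6)*(-15) + V(7 - 1*(-3), -5) = ((25 - 4*(-6))/(-6 - 6))*(-15) + (-5 + (7 - 1*(-3))) = ((25 + 24)/(-12))*(-15) + (-5 + (7 + 3)) = -1/12*49*(-15) + (-5 + 10) = -49/12*(-15) + 5 = 245/4 + 5 = 265/4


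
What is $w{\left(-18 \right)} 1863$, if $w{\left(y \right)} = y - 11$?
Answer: $-54027$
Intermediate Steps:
$w{\left(y \right)} = -11 + y$ ($w{\left(y \right)} = y - 11 = -11 + y$)
$w{\left(-18 \right)} 1863 = \left(-11 - 18\right) 1863 = \left(-29\right) 1863 = -54027$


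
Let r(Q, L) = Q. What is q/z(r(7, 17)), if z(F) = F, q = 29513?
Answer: 29513/7 ≈ 4216.1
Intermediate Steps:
q/z(r(7, 17)) = 29513/7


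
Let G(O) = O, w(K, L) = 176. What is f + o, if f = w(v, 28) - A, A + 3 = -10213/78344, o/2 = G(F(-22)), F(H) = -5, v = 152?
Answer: 1892907/11192 ≈ 169.13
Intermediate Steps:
o = -10 (o = 2*(-5) = -10)
A = -35035/11192 (A = -3 - 10213/78344 = -3 - 10213*1/78344 = -3 - 1459/11192 = -35035/11192 ≈ -3.1304)
f = 2004827/11192 (f = 176 - 1*(-35035/11192) = 176 + 35035/11192 = 2004827/11192 ≈ 179.13)
f + o = 2004827/11192 - 10 = 1892907/11192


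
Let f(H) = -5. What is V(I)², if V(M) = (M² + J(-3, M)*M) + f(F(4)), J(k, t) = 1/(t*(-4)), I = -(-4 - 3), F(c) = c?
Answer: 30625/16 ≈ 1914.1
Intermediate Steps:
I = 7 (I = -1*(-7) = 7)
J(k, t) = -1/(4*t) (J(k, t) = 1/(-4*t) = -1/(4*t))
V(M) = -21/4 + M² (V(M) = (M² + (-1/(4*M))*M) - 5 = (M² - ¼) - 5 = (-¼ + M²) - 5 = -21/4 + M²)
V(I)² = (-21/4 + 7²)² = (-21/4 + 49)² = (175/4)² = 30625/16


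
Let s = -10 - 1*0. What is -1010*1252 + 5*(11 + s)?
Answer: -1264515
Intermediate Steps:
s = -10 (s = -10 + 0 = -10)
-1010*1252 + 5*(11 + s) = -1010*1252 + 5*(11 - 10) = -1264520 + 5*1 = -1264520 + 5 = -1264515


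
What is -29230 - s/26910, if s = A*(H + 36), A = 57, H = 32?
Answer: -131097196/4485 ≈ -29230.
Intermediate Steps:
s = 3876 (s = 57*(32 + 36) = 57*68 = 3876)
-29230 - s/26910 = -29230 - 3876/26910 = -29230 - 1*646/4485 = -29230 - 646/4485 = -131097196/4485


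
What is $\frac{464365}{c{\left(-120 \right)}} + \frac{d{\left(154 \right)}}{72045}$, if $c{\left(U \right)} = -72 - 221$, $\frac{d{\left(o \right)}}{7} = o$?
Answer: $- \frac{33454860571}{21109185} \approx -1584.8$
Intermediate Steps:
$d{\left(o \right)} = 7 o$
$c{\left(U \right)} = -293$
$\frac{464365}{c{\left(-120 \right)}} + \frac{d{\left(154 \right)}}{72045} = \frac{464365}{-293} + \frac{7 \cdot 154}{72045} = 464365 \left(- \frac{1}{293}\right) + 1078 \cdot \frac{1}{72045} = - \frac{464365}{293} + \frac{1078}{72045} = - \frac{33454860571}{21109185}$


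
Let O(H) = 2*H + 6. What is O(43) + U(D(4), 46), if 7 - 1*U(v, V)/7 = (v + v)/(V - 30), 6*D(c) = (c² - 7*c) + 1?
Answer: 6845/48 ≈ 142.60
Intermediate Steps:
O(H) = 6 + 2*H
D(c) = ⅙ - 7*c/6 + c²/6 (D(c) = ((c² - 7*c) + 1)/6 = (1 + c² - 7*c)/6 = ⅙ - 7*c/6 + c²/6)
U(v, V) = 49 - 14*v/(-30 + V) (U(v, V) = 49 - 7*(v + v)/(V - 30) = 49 - 7*2*v/(-30 + V) = 49 - 14*v/(-30 + V))
O(43) + U(D(4), 46) = (6 + 2*43) + 7*(-210 - 2*(⅙ - 7/6*4 + (⅙)*4²) + 7*46)/(-30 + 46) = (6 + 86) + 7*(-210 - 2*(⅙ - 14/3 + (⅙)*16) + 322)/16 = 92 + 7*(1/16)*(-210 - 2*(⅙ - 14/3 + 8/3) + 322) = 92 + 7*(1/16)*(-210 - 2*(-11/6) + 322) = 92 + 7*(1/16)*(-210 + 11/3 + 322) = 92 + 7*(1/16)*(347/3) = 92 + 2429/48 = 6845/48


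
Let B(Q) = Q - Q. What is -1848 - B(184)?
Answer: -1848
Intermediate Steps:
B(Q) = 0
-1848 - B(184) = -1848 - 1*0 = -1848 + 0 = -1848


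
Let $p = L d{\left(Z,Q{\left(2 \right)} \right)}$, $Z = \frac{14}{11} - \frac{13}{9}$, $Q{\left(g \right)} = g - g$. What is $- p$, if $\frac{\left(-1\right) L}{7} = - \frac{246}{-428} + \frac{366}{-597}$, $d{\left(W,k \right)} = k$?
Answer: $0$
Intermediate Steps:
$Q{\left(g \right)} = 0$
$Z = - \frac{17}{99}$ ($Z = 14 \cdot \frac{1}{11} - \frac{13}{9} = \frac{14}{11} - \frac{13}{9} = - \frac{17}{99} \approx -0.17172$)
$L = \frac{11417}{42586}$ ($L = - 7 \left(- \frac{246}{-428} + \frac{366}{-597}\right) = - 7 \left(\left(-246\right) \left(- \frac{1}{428}\right) + 366 \left(- \frac{1}{597}\right)\right) = - 7 \left(\frac{123}{214} - \frac{122}{199}\right) = \left(-7\right) \left(- \frac{1631}{42586}\right) = \frac{11417}{42586} \approx 0.26809$)
$p = 0$ ($p = \frac{11417}{42586} \cdot 0 = 0$)
$- p = \left(-1\right) 0 = 0$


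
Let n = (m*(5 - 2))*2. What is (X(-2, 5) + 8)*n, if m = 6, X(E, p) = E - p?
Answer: 36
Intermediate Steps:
n = 36 (n = (6*(5 - 2))*2 = (6*3)*2 = 18*2 = 36)
(X(-2, 5) + 8)*n = ((-2 - 1*5) + 8)*36 = ((-2 - 5) + 8)*36 = (-7 + 8)*36 = 1*36 = 36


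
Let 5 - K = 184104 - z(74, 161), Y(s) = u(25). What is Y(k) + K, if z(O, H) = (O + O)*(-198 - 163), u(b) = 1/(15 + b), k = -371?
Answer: -9501079/40 ≈ -2.3753e+5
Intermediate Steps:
Y(s) = 1/40 (Y(s) = 1/(15 + 25) = 1/40)
z(O, H) = -722*O (z(O, H) = (2*O)*(-361) = -722*O)
K = -237527 (K = 5 - (184104 - (-722)*74) = 5 - (184104 - 1*(-53428)) = 5 - (184104 + 53428) = 5 - 1*237532 = 5 - 237532 = -237527)
Y(k) + K = 1/40 - 237527 = -9501079/40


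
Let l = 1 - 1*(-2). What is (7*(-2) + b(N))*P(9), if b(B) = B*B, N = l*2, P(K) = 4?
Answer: 88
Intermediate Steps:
l = 3 (l = 1 + 2 = 3)
N = 6 (N = 3*2 = 6)
b(B) = B²
(7*(-2) + b(N))*P(9) = (7*(-2) + 6²)*4 = (-14 + 36)*4 = 22*4 = 88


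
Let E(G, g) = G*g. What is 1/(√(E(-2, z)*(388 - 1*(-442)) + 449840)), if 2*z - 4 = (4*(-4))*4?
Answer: √124910/249820 ≈ 0.0014147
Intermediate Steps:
z = -30 (z = 2 + ((4*(-4))*4)/2 = 2 + (-16*4)/2 = 2 + (½)*(-64) = 2 - 32 = -30)
1/(√(E(-2, z)*(388 - 1*(-442)) + 449840)) = 1/(√((-2*(-30))*(388 - 1*(-442)) + 449840)) = 1/(√(60*(388 + 442) + 449840)) = 1/(√(60*830 + 449840)) = 1/(√(49800 + 449840)) = 1/(√499640) = 1/(2*√124910) = √124910/249820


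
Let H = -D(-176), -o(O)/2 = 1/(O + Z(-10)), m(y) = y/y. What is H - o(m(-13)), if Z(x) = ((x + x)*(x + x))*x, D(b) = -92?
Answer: 367906/3999 ≈ 92.000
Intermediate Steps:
m(y) = 1
Z(x) = 4*x³ (Z(x) = ((2*x)*(2*x))*x = (4*x²)*x = 4*x³)
o(O) = -2/(-4000 + O) (o(O) = -2/(O + 4*(-10)³) = -2/(O + 4*(-1000)) = -2/(O - 4000) = -2/(-4000 + O))
H = 92 (H = -1*(-92) = 92)
H - o(m(-13)) = 92 - (-2)/(-4000 + 1) = 92 - (-2)/(-3999) = 92 - (-2)*(-1)/3999 = 92 - 1*2/3999 = 92 - 2/3999 = 367906/3999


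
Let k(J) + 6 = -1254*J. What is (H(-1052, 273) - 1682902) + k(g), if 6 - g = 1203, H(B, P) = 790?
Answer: -181080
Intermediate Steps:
g = -1197 (g = 6 - 1*1203 = 6 - 1203 = -1197)
k(J) = -6 - 1254*J
(H(-1052, 273) - 1682902) + k(g) = (790 - 1682902) + (-6 - 1254*(-1197)) = -1682112 + (-6 + 1501038) = -1682112 + 1501032 = -181080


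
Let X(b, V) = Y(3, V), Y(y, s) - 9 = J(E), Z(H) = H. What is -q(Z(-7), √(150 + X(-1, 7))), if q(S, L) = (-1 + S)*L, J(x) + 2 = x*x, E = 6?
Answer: 8*√193 ≈ 111.14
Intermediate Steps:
J(x) = -2 + x² (J(x) = -2 + x*x = -2 + x²)
Y(y, s) = 43 (Y(y, s) = 9 + (-2 + 6²) = 9 + (-2 + 36) = 9 + 34 = 43)
X(b, V) = 43
q(S, L) = L*(-1 + S)
-q(Z(-7), √(150 + X(-1, 7))) = -√(150 + 43)*(-1 - 7) = -√193*(-8) = -(-8)*√193 = 8*√193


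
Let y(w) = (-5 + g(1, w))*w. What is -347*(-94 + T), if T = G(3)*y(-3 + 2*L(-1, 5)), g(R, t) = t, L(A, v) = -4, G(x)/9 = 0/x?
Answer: 32618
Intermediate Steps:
G(x) = 0 (G(x) = 9*(0/x) = 9*0 = 0)
y(w) = w*(-5 + w) (y(w) = (-5 + w)*w = w*(-5 + w))
T = 0 (T = 0*((-3 + 2*(-4))*(-5 + (-3 + 2*(-4)))) = 0*((-3 - 8)*(-5 + (-3 - 8))) = 0*(-11*(-5 - 11)) = 0*(-11*(-16)) = 0*176 = 0)
-347*(-94 + T) = -347*(-94 + 0) = -347*(-94) = 32618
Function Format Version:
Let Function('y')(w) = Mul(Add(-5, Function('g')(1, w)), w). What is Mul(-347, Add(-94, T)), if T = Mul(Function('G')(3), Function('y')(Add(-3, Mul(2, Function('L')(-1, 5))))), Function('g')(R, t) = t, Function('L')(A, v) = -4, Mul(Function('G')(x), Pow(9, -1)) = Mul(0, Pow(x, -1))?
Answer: 32618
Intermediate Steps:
Function('G')(x) = 0 (Function('G')(x) = Mul(9, Mul(0, Pow(x, -1))) = Mul(9, 0) = 0)
Function('y')(w) = Mul(w, Add(-5, w)) (Function('y')(w) = Mul(Add(-5, w), w) = Mul(w, Add(-5, w)))
T = 0 (T = Mul(0, Mul(Add(-3, Mul(2, -4)), Add(-5, Add(-3, Mul(2, -4))))) = Mul(0, Mul(Add(-3, -8), Add(-5, Add(-3, -8)))) = Mul(0, Mul(-11, Add(-5, -11))) = Mul(0, Mul(-11, -16)) = Mul(0, 176) = 0)
Mul(-347, Add(-94, T)) = Mul(-347, Add(-94, 0)) = Mul(-347, -94) = 32618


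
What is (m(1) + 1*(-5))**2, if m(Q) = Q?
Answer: 16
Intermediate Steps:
(m(1) + 1*(-5))**2 = (1 + 1*(-5))**2 = (1 - 5)**2 = (-4)**2 = 16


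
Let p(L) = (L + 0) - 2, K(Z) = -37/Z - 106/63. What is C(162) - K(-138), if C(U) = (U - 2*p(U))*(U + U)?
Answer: -148350317/2898 ≈ -51191.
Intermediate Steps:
K(Z) = -106/63 - 37/Z (K(Z) = -37/Z - 106*1/63 = -37/Z - 106/63 = -106/63 - 37/Z)
p(L) = -2 + L (p(L) = L - 2 = -2 + L)
C(U) = 2*U*(4 - U) (C(U) = (U - 2*(-2 + U))*(U + U) = (U + (4 - 2*U))*(2*U) = (4 - U)*(2*U) = 2*U*(4 - U))
C(162) - K(-138) = 2*162*(4 - 1*162) - (-106/63 - 37/(-138)) = 2*162*(4 - 162) - (-106/63 - 37*(-1/138)) = 2*162*(-158) - (-106/63 + 37/138) = -51192 - 1*(-4099/2898) = -51192 + 4099/2898 = -148350317/2898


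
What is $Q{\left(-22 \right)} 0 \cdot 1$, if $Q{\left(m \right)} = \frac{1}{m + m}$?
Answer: $0$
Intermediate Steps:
$Q{\left(m \right)} = \frac{1}{2 m}$
$Q{\left(-22 \right)} 0 \cdot 1 = \frac{1}{2 \left(-22\right)} 0 \cdot 1 = \frac{1}{2} \left(- \frac{1}{22}\right) 0 = \left(- \frac{1}{44}\right) 0 = 0$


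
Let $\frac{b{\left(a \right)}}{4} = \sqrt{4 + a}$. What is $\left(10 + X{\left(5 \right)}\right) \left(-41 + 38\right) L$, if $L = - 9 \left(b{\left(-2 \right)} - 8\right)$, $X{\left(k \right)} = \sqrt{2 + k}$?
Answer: $108 \left(-10 - \sqrt{7}\right) \left(2 - \sqrt{2}\right) \approx -800.03$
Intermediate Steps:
$b{\left(a \right)} = 4 \sqrt{4 + a}$
$L = 72 - 36 \sqrt{2}$ ($L = - 9 \left(4 \sqrt{4 - 2} - 8\right) = - 9 \left(4 \sqrt{2} - 8\right) = - 9 \left(-8 + 4 \sqrt{2}\right) = 72 - 36 \sqrt{2} \approx 21.088$)
$\left(10 + X{\left(5 \right)}\right) \left(-41 + 38\right) L = \left(10 + \sqrt{2 + 5}\right) \left(-41 + 38\right) \left(72 - 36 \sqrt{2}\right) = \left(10 + \sqrt{7}\right) \left(-3\right) \left(72 - 36 \sqrt{2}\right) = \left(-30 - 3 \sqrt{7}\right) \left(72 - 36 \sqrt{2}\right)$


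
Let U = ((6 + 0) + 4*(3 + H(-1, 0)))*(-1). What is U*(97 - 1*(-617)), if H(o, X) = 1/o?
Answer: -9996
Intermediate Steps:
U = -14 (U = ((6 + 0) + 4*(3 + 1/(-1)))*(-1) = (6 + 4*(3 - 1))*(-1) = (6 + 4*2)*(-1) = (6 + 8)*(-1) = 14*(-1) = -14)
U*(97 - 1*(-617)) = -14*(97 - 1*(-617)) = -14*(97 + 617) = -14*714 = -9996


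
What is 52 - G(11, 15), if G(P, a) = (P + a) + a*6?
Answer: -64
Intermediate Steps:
G(P, a) = P + 7*a (G(P, a) = (P + a) + 6*a = P + 7*a)
52 - G(11, 15) = 52 - (11 + 7*15) = 52 - (11 + 105) = 52 - 1*116 = 52 - 116 = -64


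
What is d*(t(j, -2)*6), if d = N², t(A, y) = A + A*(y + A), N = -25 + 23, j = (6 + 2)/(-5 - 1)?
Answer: 224/3 ≈ 74.667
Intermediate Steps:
j = -4/3 (j = 8/(-6) = 8*(-⅙) = -4/3 ≈ -1.3333)
N = -2
t(A, y) = A + A*(A + y)
d = 4 (d = (-2)² = 4)
d*(t(j, -2)*6) = 4*(-4*(1 - 4/3 - 2)/3*6) = 4*(-4/3*(-7/3)*6) = 4*((28/9)*6) = 4*(56/3) = 224/3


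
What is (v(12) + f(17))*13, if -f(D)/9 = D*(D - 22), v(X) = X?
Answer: 10101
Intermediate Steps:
f(D) = -9*D*(-22 + D) (f(D) = -9*D*(D - 22) = -9*D*(-22 + D))
(v(12) + f(17))*13 = (12 + 9*17*(22 - 1*17))*13 = (12 + 9*17*(22 - 17))*13 = (12 + 9*17*5)*13 = (12 + 765)*13 = 777*13 = 10101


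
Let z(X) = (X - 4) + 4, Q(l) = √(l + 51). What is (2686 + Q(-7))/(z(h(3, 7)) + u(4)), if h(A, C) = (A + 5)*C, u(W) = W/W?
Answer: 2686/57 + 2*√11/57 ≈ 47.239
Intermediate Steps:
u(W) = 1
Q(l) = √(51 + l)
h(A, C) = C*(5 + A) (h(A, C) = (5 + A)*C = C*(5 + A))
z(X) = X (z(X) = (-4 + X) + 4 = X)
(2686 + Q(-7))/(z(h(3, 7)) + u(4)) = (2686 + √(51 - 7))/(7*(5 + 3) + 1) = (2686 + √44)/(7*8 + 1) = (2686 + 2*√11)/(56 + 1) = (2686 + 2*√11)/57 = (2686 + 2*√11)*(1/57) = 2686/57 + 2*√11/57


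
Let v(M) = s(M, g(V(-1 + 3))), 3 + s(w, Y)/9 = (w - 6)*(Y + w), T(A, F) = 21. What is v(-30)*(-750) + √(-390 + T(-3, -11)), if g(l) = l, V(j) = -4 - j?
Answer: -8727750 + 3*I*√41 ≈ -8.7277e+6 + 19.209*I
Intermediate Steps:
s(w, Y) = -27 + 9*(-6 + w)*(Y + w) (s(w, Y) = -27 + 9*((w - 6)*(Y + w)) = -27 + 9*((-6 + w)*(Y + w)) = -27 + 9*(-6 + w)*(Y + w))
v(M) = 297 - 108*M + 9*M² (v(M) = -27 - 54*(-4 - (-1 + 3)) - 54*M + 9*M² + 9*(-4 - (-1 + 3))*M = -27 - 54*(-4 - 1*2) - 54*M + 9*M² + 9*(-4 - 1*2)*M = -27 - 54*(-4 - 2) - 54*M + 9*M² + 9*(-4 - 2)*M = -27 - 54*(-6) - 54*M + 9*M² + 9*(-6)*M = -27 + 324 - 54*M + 9*M² - 54*M = 297 - 108*M + 9*M²)
v(-30)*(-750) + √(-390 + T(-3, -11)) = (297 - 108*(-30) + 9*(-30)²)*(-750) + √(-390 + 21) = (297 + 3240 + 9*900)*(-750) + √(-369) = (297 + 3240 + 8100)*(-750) + 3*I*√41 = 11637*(-750) + 3*I*√41 = -8727750 + 3*I*√41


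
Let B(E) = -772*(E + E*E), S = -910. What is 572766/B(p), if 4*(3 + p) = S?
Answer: -190922/13612869 ≈ -0.014025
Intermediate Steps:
p = -461/2 (p = -3 + (¼)*(-910) = -3 - 455/2 = -461/2 ≈ -230.50)
B(E) = -772*E - 772*E² (B(E) = -772*(E + E²) = -772*E - 772*E²)
572766/B(p) = 572766/((-772*(-461/2)*(1 - 461/2))) = 572766/((-772*(-461/2)*(-459/2))) = 572766/(-40838607) = 572766*(-1/40838607) = -190922/13612869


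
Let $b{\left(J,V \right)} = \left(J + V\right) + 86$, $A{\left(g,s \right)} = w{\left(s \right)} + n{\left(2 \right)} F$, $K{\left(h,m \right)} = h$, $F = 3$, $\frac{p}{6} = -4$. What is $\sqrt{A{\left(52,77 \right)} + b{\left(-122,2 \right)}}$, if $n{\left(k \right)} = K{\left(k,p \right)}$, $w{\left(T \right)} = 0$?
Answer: $2 i \sqrt{7} \approx 5.2915 i$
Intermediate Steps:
$p = -24$ ($p = 6 \left(-4\right) = -24$)
$n{\left(k \right)} = k$
$A{\left(g,s \right)} = 6$ ($A{\left(g,s \right)} = 0 + 2 \cdot 3 = 0 + 6 = 6$)
$b{\left(J,V \right)} = 86 + J + V$
$\sqrt{A{\left(52,77 \right)} + b{\left(-122,2 \right)}} = \sqrt{6 + \left(86 - 122 + 2\right)} = \sqrt{6 - 34} = \sqrt{-28} = 2 i \sqrt{7}$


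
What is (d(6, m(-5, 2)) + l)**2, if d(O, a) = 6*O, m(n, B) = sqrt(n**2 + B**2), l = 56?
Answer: 8464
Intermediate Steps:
m(n, B) = sqrt(B**2 + n**2)
(d(6, m(-5, 2)) + l)**2 = (6*6 + 56)**2 = (36 + 56)**2 = 92**2 = 8464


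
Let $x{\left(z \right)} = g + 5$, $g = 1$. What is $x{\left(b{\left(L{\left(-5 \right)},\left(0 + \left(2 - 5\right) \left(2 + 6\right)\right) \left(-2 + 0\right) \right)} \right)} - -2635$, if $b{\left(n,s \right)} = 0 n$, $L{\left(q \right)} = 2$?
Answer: $2641$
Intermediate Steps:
$b{\left(n,s \right)} = 0$
$x{\left(z \right)} = 6$ ($x{\left(z \right)} = 1 + 5 = 6$)
$x{\left(b{\left(L{\left(-5 \right)},\left(0 + \left(2 - 5\right) \left(2 + 6\right)\right) \left(-2 + 0\right) \right)} \right)} - -2635 = 6 - -2635 = 6 + 2635 = 2641$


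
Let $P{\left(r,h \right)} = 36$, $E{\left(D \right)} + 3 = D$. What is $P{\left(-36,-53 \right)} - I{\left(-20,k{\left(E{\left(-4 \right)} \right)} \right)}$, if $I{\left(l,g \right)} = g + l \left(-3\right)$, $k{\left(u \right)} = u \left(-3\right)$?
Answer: $-45$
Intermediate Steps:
$E{\left(D \right)} = -3 + D$
$k{\left(u \right)} = - 3 u$
$I{\left(l,g \right)} = g - 3 l$
$P{\left(-36,-53 \right)} - I{\left(-20,k{\left(E{\left(-4 \right)} \right)} \right)} = 36 - \left(- 3 \left(-3 - 4\right) - -60\right) = 36 - \left(\left(-3\right) \left(-7\right) + 60\right) = 36 - \left(21 + 60\right) = 36 - 81 = -45$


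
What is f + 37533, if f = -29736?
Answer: 7797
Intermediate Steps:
f + 37533 = -29736 + 37533 = 7797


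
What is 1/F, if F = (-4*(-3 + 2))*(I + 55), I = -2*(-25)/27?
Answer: 27/6140 ≈ 0.0043974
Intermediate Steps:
I = 50/27 (I = 50*(1/27) = 50/27 ≈ 1.8519)
F = 6140/27 (F = (-4*(-3 + 2))*(50/27 + 55) = -4*(-1)*(1535/27) = 4*(1535/27) = 6140/27 ≈ 227.41)
1/F = 1/(6140/27) = 27/6140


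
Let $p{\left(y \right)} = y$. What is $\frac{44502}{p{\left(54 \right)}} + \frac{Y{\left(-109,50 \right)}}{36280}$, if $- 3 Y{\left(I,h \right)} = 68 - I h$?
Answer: $\frac{134536103}{163260} \approx 824.06$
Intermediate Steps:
$Y{\left(I,h \right)} = - \frac{68}{3} + \frac{I h}{3}$ ($Y{\left(I,h \right)} = - \frac{68 - I h}{3} = - \frac{68}{3} + \frac{I h}{3}$)
$\frac{44502}{p{\left(54 \right)}} + \frac{Y{\left(-109,50 \right)}}{36280} = \frac{44502}{54} + \frac{- \frac{68}{3} + \frac{1}{3} \left(-109\right) 50}{36280} = 44502 \cdot \frac{1}{54} + \left(- \frac{68}{3} - \frac{5450}{3}\right) \frac{1}{36280} = \frac{7417}{9} - \frac{2759}{54420} = \frac{134536103}{163260}$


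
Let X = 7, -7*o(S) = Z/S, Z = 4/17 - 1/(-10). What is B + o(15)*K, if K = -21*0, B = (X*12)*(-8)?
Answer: -672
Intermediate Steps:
Z = 57/170 (Z = 4*(1/17) - 1*(-1/10) = 4/17 + 1/10 = 57/170 ≈ 0.33529)
o(S) = -57/(1190*S)
B = -672 (B = (7*12)*(-8) = 84*(-8) = -672)
K = 0
B + o(15)*K = -672 - 57/1190/15*0 = -672 - 57/1190*1/15*0 = -672 - 19/5950*0 = -672 + 0 = -672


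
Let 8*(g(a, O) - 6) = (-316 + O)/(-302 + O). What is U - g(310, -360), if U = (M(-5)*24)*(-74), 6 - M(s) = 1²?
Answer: -11765233/1324 ≈ -8886.1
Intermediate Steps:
M(s) = 5 (M(s) = 6 - 1*1² = 6 - 1*1 = 6 - 1 = 5)
g(a, O) = 6 + (-316 + O)/(8*(-302 + O)) (g(a, O) = 6 + ((-316 + O)/(-302 + O))/8 = 6 + (-316 + O)/(8*(-302 + O)))
U = -8880 (U = (5*24)*(-74) = 120*(-74) = -8880)
U - g(310, -360) = -8880 - 7*(-2116 + 7*(-360))/(8*(-302 - 360)) = -8880 - 7*(-2116 - 2520)/(8*(-662)) = -8880 - 7*(-1)*(-4636)/(8*662) = -8880 - 1*8113/1324 = -8880 - 8113/1324 = -11765233/1324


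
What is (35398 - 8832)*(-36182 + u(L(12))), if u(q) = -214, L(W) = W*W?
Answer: -966896136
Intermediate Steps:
L(W) = W²
(35398 - 8832)*(-36182 + u(L(12))) = (35398 - 8832)*(-36182 - 214) = 26566*(-36396) = -966896136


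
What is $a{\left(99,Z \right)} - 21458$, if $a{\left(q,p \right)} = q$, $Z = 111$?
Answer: $-21359$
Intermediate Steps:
$a{\left(99,Z \right)} - 21458 = 99 - 21458 = -21359$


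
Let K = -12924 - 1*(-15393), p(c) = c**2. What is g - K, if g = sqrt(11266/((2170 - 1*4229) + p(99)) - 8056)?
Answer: -2469 + I*sqrt(2463152297)/553 ≈ -2469.0 + 89.747*I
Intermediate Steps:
K = 2469 (K = -12924 + 15393 = 2469)
g = I*sqrt(2463152297)/553 (g = sqrt(11266/((2170 - 1*4229) + 99**2) - 8056) = sqrt(11266/((2170 - 4229) + 9801) - 8056) = sqrt(11266/(-2059 + 9801) - 8056) = sqrt(11266/7742 - 8056) = sqrt(11266*(1/7742) - 8056) = sqrt(5633/3871 - 8056) = sqrt(-31179143/3871) = I*sqrt(2463152297)/553 ≈ 89.747*I)
g - K = I*sqrt(2463152297)/553 - 1*2469 = I*sqrt(2463152297)/553 - 2469 = -2469 + I*sqrt(2463152297)/553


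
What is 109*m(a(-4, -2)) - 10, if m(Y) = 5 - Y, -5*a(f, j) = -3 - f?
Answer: 2784/5 ≈ 556.80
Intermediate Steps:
a(f, j) = ⅗ + f/5 (a(f, j) = -(-3 - f)/5 = ⅗ + f/5)
109*m(a(-4, -2)) - 10 = 109*(5 - (⅗ + (⅕)*(-4))) - 10 = 109*(5 - (⅗ - ⅘)) - 10 = 109*(5 - 1*(-⅕)) - 10 = 109*(5 + ⅕) - 10 = 109*(26/5) - 10 = 2834/5 - 10 = 2784/5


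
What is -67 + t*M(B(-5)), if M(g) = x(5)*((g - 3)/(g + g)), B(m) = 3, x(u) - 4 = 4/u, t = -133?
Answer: -67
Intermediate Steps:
x(u) = 4 + 4/u
M(g) = 12*(-3 + g)/(5*g) (M(g) = (4 + 4/5)*((g - 3)/(g + g)) = (4 + 4*(1/5))*((-3 + g)/((2*g))) = (4 + 4/5)*((-3 + g)*(1/(2*g))) = 24*((-3 + g)/(2*g))/5 = 12*(-3 + g)/(5*g))
-67 + t*M(B(-5)) = -67 - 1596*(-3 + 3)/(5*3) = -67 - 1596*0/(5*3) = -67 - 133*0 = -67 + 0 = -67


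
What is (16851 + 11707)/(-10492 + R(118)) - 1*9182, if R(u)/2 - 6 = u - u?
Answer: -367389/40 ≈ -9184.7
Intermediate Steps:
R(u) = 12 (R(u) = 12 + 2*(u - u) = 12 + 2*0 = 12 + 0 = 12)
(16851 + 11707)/(-10492 + R(118)) - 1*9182 = (16851 + 11707)/(-10492 + 12) - 1*9182 = 28558/(-10480) - 9182 = 28558*(-1/10480) - 9182 = -109/40 - 9182 = -367389/40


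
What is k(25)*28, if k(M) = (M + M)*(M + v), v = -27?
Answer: -2800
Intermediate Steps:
k(M) = 2*M*(-27 + M) (k(M) = (M + M)*(M - 27) = (2*M)*(-27 + M) = 2*M*(-27 + M))
k(25)*28 = (2*25*(-27 + 25))*28 = (2*25*(-2))*28 = -100*28 = -2800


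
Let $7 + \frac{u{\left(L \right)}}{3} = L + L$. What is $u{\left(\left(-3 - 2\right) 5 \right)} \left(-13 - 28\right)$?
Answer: $7011$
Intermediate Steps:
$u{\left(L \right)} = -21 + 6 L$ ($u{\left(L \right)} = -21 + 3 \left(L + L\right) = -21 + 3 \cdot 2 L = -21 + 6 L$)
$u{\left(\left(-3 - 2\right) 5 \right)} \left(-13 - 28\right) = \left(-21 + 6 \left(-3 - 2\right) 5\right) \left(-13 - 28\right) = \left(-21 + 6 \left(\left(-5\right) 5\right)\right) \left(-13 - 28\right) = \left(-21 + 6 \left(-25\right)\right) \left(-13 - 28\right) = \left(-21 - 150\right) \left(-41\right) = \left(-171\right) \left(-41\right) = 7011$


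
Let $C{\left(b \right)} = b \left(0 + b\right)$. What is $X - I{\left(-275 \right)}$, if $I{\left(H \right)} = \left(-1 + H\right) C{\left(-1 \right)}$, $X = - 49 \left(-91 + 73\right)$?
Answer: $1158$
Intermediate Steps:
$X = 882$ ($X = \left(-49\right) \left(-18\right) = 882$)
$C{\left(b \right)} = b^{2}$ ($C{\left(b \right)} = b b = b^{2}$)
$I{\left(H \right)} = -1 + H$ ($I{\left(H \right)} = \left(-1 + H\right) \left(-1\right)^{2} = \left(-1 + H\right) 1 = -1 + H$)
$X - I{\left(-275 \right)} = 882 - \left(-1 - 275\right) = 882 - -276 = 882 + 276 = 1158$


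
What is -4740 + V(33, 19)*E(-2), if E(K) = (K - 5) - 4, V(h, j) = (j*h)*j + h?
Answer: -136146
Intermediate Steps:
V(h, j) = h + h*j² (V(h, j) = (h*j)*j + h = h*j² + h = h + h*j²)
E(K) = -9 + K (E(K) = (-5 + K) - 4 = -9 + K)
-4740 + V(33, 19)*E(-2) = -4740 + (33*(1 + 19²))*(-9 - 2) = -4740 + (33*(1 + 361))*(-11) = -4740 + (33*362)*(-11) = -4740 + 11946*(-11) = -4740 - 131406 = -136146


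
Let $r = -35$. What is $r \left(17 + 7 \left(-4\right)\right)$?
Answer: $385$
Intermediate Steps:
$r \left(17 + 7 \left(-4\right)\right) = - 35 \left(17 + 7 \left(-4\right)\right) = - 35 \left(17 - 28\right) = \left(-35\right) \left(-11\right) = 385$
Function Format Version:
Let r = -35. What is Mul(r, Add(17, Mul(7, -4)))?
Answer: 385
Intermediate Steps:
Mul(r, Add(17, Mul(7, -4))) = Mul(-35, Add(17, Mul(7, -4))) = Mul(-35, Add(17, -28)) = Mul(-35, -11) = 385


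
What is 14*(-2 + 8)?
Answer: 84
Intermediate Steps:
14*(-2 + 8) = 14*6 = 84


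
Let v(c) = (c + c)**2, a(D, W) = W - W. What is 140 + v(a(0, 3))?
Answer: 140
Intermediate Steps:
a(D, W) = 0
v(c) = 4*c**2 (v(c) = (2*c)**2 = 4*c**2)
140 + v(a(0, 3)) = 140 + 4*0**2 = 140 + 4*0 = 140 + 0 = 140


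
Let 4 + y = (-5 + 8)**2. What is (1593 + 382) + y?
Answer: 1980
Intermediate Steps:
y = 5 (y = -4 + (-5 + 8)**2 = -4 + 3**2 = -4 + 9 = 5)
(1593 + 382) + y = (1593 + 382) + 5 = 1975 + 5 = 1980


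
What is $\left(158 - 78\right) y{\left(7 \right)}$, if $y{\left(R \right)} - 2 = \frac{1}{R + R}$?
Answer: $\frac{1160}{7} \approx 165.71$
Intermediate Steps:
$y{\left(R \right)} = 2 + \frac{1}{2 R}$ ($y{\left(R \right)} = 2 + \frac{1}{R + R} = 2 + \frac{1}{2 R}$)
$\left(158 - 78\right) y{\left(7 \right)} = \left(158 - 78\right) \left(2 + \frac{1}{2 \cdot 7}\right) = 80 \left(2 + \frac{1}{2} \cdot \frac{1}{7}\right) = 80 \left(2 + \frac{1}{14}\right) = 80 \cdot \frac{29}{14} = \frac{1160}{7}$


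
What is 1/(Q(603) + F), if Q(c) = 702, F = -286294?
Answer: -1/285592 ≈ -3.5015e-6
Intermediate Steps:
1/(Q(603) + F) = 1/(702 - 286294) = 1/(-285592) = -1/285592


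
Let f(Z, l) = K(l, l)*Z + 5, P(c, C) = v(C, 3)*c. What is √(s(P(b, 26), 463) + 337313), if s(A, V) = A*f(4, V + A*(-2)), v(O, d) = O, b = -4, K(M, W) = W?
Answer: √57657 ≈ 240.12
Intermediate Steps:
P(c, C) = C*c
f(Z, l) = 5 + Z*l (f(Z, l) = l*Z + 5 = Z*l + 5 = 5 + Z*l)
s(A, V) = A*(5 - 8*A + 4*V) (s(A, V) = A*(5 + 4*(V + A*(-2))) = A*(5 + 4*(V - 2*A)) = A*(5 + (-8*A + 4*V)) = A*(5 - 8*A + 4*V))
√(s(P(b, 26), 463) + 337313) = √((26*(-4))*(5 - 208*(-4) + 4*463) + 337313) = √(-104*(5 - 8*(-104) + 1852) + 337313) = √(-104*(5 + 832 + 1852) + 337313) = √(-104*2689 + 337313) = √(-279656 + 337313) = √57657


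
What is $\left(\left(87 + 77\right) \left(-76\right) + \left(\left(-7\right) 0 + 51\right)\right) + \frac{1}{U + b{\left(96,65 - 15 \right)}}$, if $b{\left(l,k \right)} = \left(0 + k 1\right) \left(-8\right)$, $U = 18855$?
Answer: $- \frac{229081914}{18455} \approx -12413.0$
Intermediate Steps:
$b{\left(l,k \right)} = - 8 k$ ($b{\left(l,k \right)} = \left(0 + k\right) \left(-8\right) = k \left(-8\right) = - 8 k$)
$\left(\left(87 + 77\right) \left(-76\right) + \left(\left(-7\right) 0 + 51\right)\right) + \frac{1}{U + b{\left(96,65 - 15 \right)}} = \left(\left(87 + 77\right) \left(-76\right) + \left(\left(-7\right) 0 + 51\right)\right) + \frac{1}{18855 - 8 \left(65 - 15\right)} = \left(164 \left(-76\right) + \left(0 + 51\right)\right) + \frac{1}{18855 - 8 \left(65 - 15\right)} = \left(-12464 + 51\right) + \frac{1}{18855 - 400} = -12413 + \frac{1}{18855 - 400} = -12413 + \frac{1}{18455} = - \frac{229081914}{18455}$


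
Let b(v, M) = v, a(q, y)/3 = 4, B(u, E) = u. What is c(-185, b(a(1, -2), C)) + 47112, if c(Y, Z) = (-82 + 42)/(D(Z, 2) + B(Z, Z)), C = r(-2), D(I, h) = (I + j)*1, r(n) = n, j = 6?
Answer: 141332/3 ≈ 47111.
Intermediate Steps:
a(q, y) = 12 (a(q, y) = 3*4 = 12)
D(I, h) = 6 + I (D(I, h) = (I + 6)*1 = (6 + I)*1 = 6 + I)
C = -2
c(Y, Z) = -40/(6 + 2*Z) (c(Y, Z) = (-82 + 42)/((6 + Z) + Z) = -40/(6 + 2*Z))
c(-185, b(a(1, -2), C)) + 47112 = -20/(3 + 12) + 47112 = -20/15 + 47112 = -20*1/15 + 47112 = -4/3 + 47112 = 141332/3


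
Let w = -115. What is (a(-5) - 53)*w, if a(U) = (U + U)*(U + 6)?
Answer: 7245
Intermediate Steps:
a(U) = 2*U*(6 + U) (a(U) = (2*U)*(6 + U) = 2*U*(6 + U))
(a(-5) - 53)*w = (2*(-5)*(6 - 5) - 53)*(-115) = (2*(-5)*1 - 53)*(-115) = (-10 - 53)*(-115) = -63*(-115) = 7245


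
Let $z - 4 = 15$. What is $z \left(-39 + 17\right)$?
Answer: $-418$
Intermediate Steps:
$z = 19$ ($z = 4 + 15 = 19$)
$z \left(-39 + 17\right) = 19 \left(-39 + 17\right) = 19 \left(-22\right) = -418$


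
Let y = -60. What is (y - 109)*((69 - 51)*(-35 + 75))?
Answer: -121680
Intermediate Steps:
(y - 109)*((69 - 51)*(-35 + 75)) = (-60 - 109)*((69 - 51)*(-35 + 75)) = -3042*40 = -169*720 = -121680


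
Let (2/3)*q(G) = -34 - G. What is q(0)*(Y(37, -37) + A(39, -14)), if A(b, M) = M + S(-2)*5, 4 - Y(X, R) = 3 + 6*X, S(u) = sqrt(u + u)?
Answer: 11985 - 510*I ≈ 11985.0 - 510.0*I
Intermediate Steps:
S(u) = sqrt(2)*sqrt(u) (S(u) = sqrt(2*u) = sqrt(2)*sqrt(u))
Y(X, R) = 1 - 6*X (Y(X, R) = 4 - (3 + 6*X) = 4 + (-3 - 6*X) = 1 - 6*X)
q(G) = -51 - 3*G/2 (q(G) = 3*(-34 - G)/2 = -51 - 3*G/2)
A(b, M) = M + 10*I (A(b, M) = M + (sqrt(2)*sqrt(-2))*5 = M + (sqrt(2)*(I*sqrt(2)))*5 = M + (2*I)*5 = M + 10*I)
q(0)*(Y(37, -37) + A(39, -14)) = (-51 - 3/2*0)*((1 - 6*37) + (-14 + 10*I)) = (-51 + 0)*((1 - 222) + (-14 + 10*I)) = -51*(-221 + (-14 + 10*I)) = -51*(-235 + 10*I) = 11985 - 510*I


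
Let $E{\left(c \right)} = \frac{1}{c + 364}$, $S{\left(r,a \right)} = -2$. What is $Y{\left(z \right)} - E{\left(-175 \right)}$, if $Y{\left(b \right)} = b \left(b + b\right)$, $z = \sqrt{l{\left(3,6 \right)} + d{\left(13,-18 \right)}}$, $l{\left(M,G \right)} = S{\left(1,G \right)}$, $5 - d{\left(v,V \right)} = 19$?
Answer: $- \frac{6049}{189} \approx -32.005$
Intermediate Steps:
$d{\left(v,V \right)} = -14$ ($d{\left(v,V \right)} = 5 - 19 = -14$)
$l{\left(M,G \right)} = -2$
$z = 4 i$ ($z = \sqrt{-2 - 14} = \sqrt{-16} = 4 i \approx 4.0 i$)
$E{\left(c \right)} = \frac{1}{364 + c}$
$Y{\left(b \right)} = 2 b^{2}$ ($Y{\left(b \right)} = b 2 b = 2 b^{2}$)
$Y{\left(z \right)} - E{\left(-175 \right)} = 2 \left(4 i\right)^{2} - \frac{1}{364 - 175} = 2 \left(-16\right) - \frac{1}{189} = -32 - \frac{1}{189} = - \frac{6049}{189}$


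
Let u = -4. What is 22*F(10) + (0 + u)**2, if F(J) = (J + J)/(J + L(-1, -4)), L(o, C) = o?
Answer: 584/9 ≈ 64.889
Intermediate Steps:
F(J) = 2*J/(-1 + J) (F(J) = (J + J)/(J - 1) = (2*J)/(-1 + J) = 2*J/(-1 + J))
22*F(10) + (0 + u)**2 = 22*(2*10/(-1 + 10)) + (0 - 4)**2 = 22*(2*10/9) + (-4)**2 = 22*(2*10*(1/9)) + 16 = 22*(20/9) + 16 = 440/9 + 16 = 584/9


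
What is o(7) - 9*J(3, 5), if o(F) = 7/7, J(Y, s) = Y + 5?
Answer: -71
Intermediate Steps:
J(Y, s) = 5 + Y
o(F) = 1 (o(F) = 7*(1/7) = 1)
o(7) - 9*J(3, 5) = 1 - 9*(5 + 3) = 1 - 9*8 = 1 - 72 = -71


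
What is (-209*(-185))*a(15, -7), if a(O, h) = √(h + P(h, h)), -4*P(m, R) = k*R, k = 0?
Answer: 38665*I*√7 ≈ 1.023e+5*I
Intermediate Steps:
P(m, R) = 0 (P(m, R) = -0*R = -¼*0 = 0)
a(O, h) = √h (a(O, h) = √(h + 0) = √h)
(-209*(-185))*a(15, -7) = (-209*(-185))*√(-7) = 38665*(I*√7) = 38665*I*√7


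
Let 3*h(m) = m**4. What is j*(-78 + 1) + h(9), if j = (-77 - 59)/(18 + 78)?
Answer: 27553/12 ≈ 2296.1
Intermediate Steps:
h(m) = m**4/3
j = -17/12 (j = -136/96 = -136*1/96 = -17/12 ≈ -1.4167)
j*(-78 + 1) + h(9) = -17*(-78 + 1)/12 + (1/3)*9**4 = -17/12*(-77) + (1/3)*6561 = 1309/12 + 2187 = 27553/12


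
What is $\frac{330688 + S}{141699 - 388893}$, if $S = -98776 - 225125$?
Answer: $- \frac{6787}{247194} \approx -0.027456$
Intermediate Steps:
$S = -323901$ ($S = -98776 - 225125 = -323901$)
$\frac{330688 + S}{141699 - 388893} = \frac{330688 - 323901}{141699 - 388893} = \frac{6787}{-247194} = 6787 \left(- \frac{1}{247194}\right) = - \frac{6787}{247194}$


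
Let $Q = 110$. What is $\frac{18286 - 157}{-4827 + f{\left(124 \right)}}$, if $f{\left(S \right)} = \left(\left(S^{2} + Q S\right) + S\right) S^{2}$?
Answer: $\frac{18129}{448051813} \approx 4.0462 \cdot 10^{-5}$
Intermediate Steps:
$f{\left(S \right)} = S^{2} \left(S^{2} + 111 S\right)$ ($f{\left(S \right)} = \left(\left(S^{2} + 110 S\right) + S\right) S^{2} = \left(S^{2} + 111 S\right) S^{2} = S^{2} \left(S^{2} + 111 S\right)$)
$\frac{18286 - 157}{-4827 + f{\left(124 \right)}} = \frac{18286 - 157}{-4827 + 124^{3} \left(111 + 124\right)} = \frac{18129}{-4827 + 1906624 \cdot 235} = \frac{18129}{-4827 + 448056640} = \frac{18129}{448051813}$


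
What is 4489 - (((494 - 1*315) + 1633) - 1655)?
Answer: 4332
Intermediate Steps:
4489 - (((494 - 1*315) + 1633) - 1655) = 4489 - (((494 - 315) + 1633) - 1655) = 4489 - ((179 + 1633) - 1655) = 4489 - (1812 - 1655) = 4489 - 1*157 = 4489 - 157 = 4332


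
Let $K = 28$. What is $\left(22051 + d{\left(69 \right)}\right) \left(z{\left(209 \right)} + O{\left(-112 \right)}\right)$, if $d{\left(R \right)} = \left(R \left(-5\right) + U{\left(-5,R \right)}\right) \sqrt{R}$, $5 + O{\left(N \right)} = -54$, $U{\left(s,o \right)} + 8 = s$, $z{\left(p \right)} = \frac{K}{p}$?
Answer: $- \frac{271293453}{209} + \frac{4404474 \sqrt{69}}{209} \approx -1.123 \cdot 10^{6}$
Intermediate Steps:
$z{\left(p \right)} = \frac{28}{p}$
$U{\left(s,o \right)} = -8 + s$
$O{\left(N \right)} = -59$ ($O{\left(N \right)} = -5 - 54 = -59$)
$d{\left(R \right)} = \sqrt{R} \left(-13 - 5 R\right)$ ($d{\left(R \right)} = \left(R \left(-5\right) - 13\right) \sqrt{R} = \left(- 5 R - 13\right) \sqrt{R} = \left(-13 - 5 R\right) \sqrt{R} = \sqrt{R} \left(-13 - 5 R\right)$)
$\left(22051 + d{\left(69 \right)}\right) \left(z{\left(209 \right)} + O{\left(-112 \right)}\right) = \left(22051 + \sqrt{69} \left(-13 - 345\right)\right) \left(\frac{28}{209} - 59\right) = \left(22051 + \sqrt{69} \left(-13 - 345\right)\right) \left(28 \cdot \frac{1}{209} - 59\right) = \left(22051 + \sqrt{69} \left(-358\right)\right) \left(\frac{28}{209} - 59\right) = \left(22051 - 358 \sqrt{69}\right) \left(- \frac{12303}{209}\right) = - \frac{271293453}{209} + \frac{4404474 \sqrt{69}}{209}$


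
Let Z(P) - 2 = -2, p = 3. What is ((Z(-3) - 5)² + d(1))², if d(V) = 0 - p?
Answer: 484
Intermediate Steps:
d(V) = -3 (d(V) = 0 - 1*3 = 0 - 3 = -3)
Z(P) = 0 (Z(P) = 2 - 2 = 0)
((Z(-3) - 5)² + d(1))² = ((0 - 5)² - 3)² = ((-5)² - 3)² = (25 - 3)² = 22² = 484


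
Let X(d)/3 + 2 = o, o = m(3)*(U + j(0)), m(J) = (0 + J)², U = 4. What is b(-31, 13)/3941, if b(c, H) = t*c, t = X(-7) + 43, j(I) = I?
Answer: -4495/3941 ≈ -1.1406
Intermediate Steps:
m(J) = J²
o = 36 (o = 3²*(4 + 0) = 9*4 = 36)
X(d) = 102 (X(d) = -6 + 3*36 = -6 + 108 = 102)
t = 145 (t = 102 + 43 = 145)
b(c, H) = 145*c
b(-31, 13)/3941 = (145*(-31))/3941 = -4495*1/3941 = -4495/3941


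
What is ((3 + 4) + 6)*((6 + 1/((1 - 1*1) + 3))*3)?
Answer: 247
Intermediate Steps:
((3 + 4) + 6)*((6 + 1/((1 - 1*1) + 3))*3) = (7 + 6)*((6 + 1/((1 - 1) + 3))*3) = 13*((6 + 1/(0 + 3))*3) = 13*((6 + 1/3)*3) = 13*((6 + ⅓)*3) = 13*((19/3)*3) = 13*19 = 247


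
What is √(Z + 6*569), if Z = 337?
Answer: 11*√31 ≈ 61.245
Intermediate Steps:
√(Z + 6*569) = √(337 + 6*569) = √(337 + 3414) = √3751 = 11*√31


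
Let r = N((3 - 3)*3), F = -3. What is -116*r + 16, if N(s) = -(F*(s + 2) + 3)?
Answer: -332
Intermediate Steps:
N(s) = 3 + 3*s (N(s) = -(-3*(s + 2) + 3) = -(-3*(2 + s) + 3) = -((-6 - 3*s) + 3) = -(-3 - 3*s) = 3 + 3*s)
r = 3 (r = 3 + 3*((3 - 3)*3) = 3 + 3*(0*3) = 3 + 3*0 = 3 + 0 = 3)
-116*r + 16 = -116*3 + 16 = -348 + 16 = -332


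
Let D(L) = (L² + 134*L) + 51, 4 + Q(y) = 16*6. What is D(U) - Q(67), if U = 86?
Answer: 18879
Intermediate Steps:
Q(y) = 92 (Q(y) = -4 + 16*6 = -4 + 96 = 92)
D(L) = 51 + L² + 134*L
D(U) - Q(67) = (51 + 86² + 134*86) - 1*92 = (51 + 7396 + 11524) - 92 = 18971 - 92 = 18879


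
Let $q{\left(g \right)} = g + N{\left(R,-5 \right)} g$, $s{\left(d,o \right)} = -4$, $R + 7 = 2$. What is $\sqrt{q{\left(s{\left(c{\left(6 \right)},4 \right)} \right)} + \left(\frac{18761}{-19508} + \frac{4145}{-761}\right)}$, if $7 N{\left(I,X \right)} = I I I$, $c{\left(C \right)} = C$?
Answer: $\frac{\sqrt{164741755337791751}}{51959558} \approx 7.8115$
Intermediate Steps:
$R = -5$ ($R = -7 + 2 = -5$)
$N{\left(I,X \right)} = \frac{I^{3}}{7}$ ($N{\left(I,X \right)} = \frac{I I I}{7} = \frac{I^{2} I}{7} = \frac{I^{3}}{7}$)
$q{\left(g \right)} = - \frac{118 g}{7}$ ($q{\left(g \right)} = g + \frac{\left(-5\right)^{3}}{7} g = g + \frac{1}{7} \left(-125\right) g = g - \frac{125 g}{7} = - \frac{118 g}{7}$)
$\sqrt{q{\left(s{\left(c{\left(6 \right)},4 \right)} \right)} + \left(\frac{18761}{-19508} + \frac{4145}{-761}\right)} = \sqrt{\left(- \frac{118}{7}\right) \left(-4\right) + \left(\frac{18761}{-19508} + \frac{4145}{-761}\right)} = \sqrt{\frac{472}{7} + \left(18761 \left(- \frac{1}{19508}\right) + 4145 \left(- \frac{1}{761}\right)\right)} = \sqrt{\frac{472}{7} - \frac{95137781}{14845588}} = \sqrt{\frac{6341153069}{103919116}} = \frac{\sqrt{164741755337791751}}{51959558}$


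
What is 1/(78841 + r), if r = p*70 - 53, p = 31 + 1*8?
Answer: 1/81518 ≈ 1.2267e-5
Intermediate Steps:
p = 39 (p = 31 + 8 = 39)
r = 2677 (r = 39*70 - 53 = 2730 - 53 = 2677)
1/(78841 + r) = 1/(78841 + 2677) = 1/81518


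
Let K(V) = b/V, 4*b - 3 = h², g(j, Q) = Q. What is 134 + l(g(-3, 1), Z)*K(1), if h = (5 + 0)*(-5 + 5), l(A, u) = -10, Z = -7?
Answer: 253/2 ≈ 126.50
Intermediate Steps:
h = 0 (h = 5*0 = 0)
b = ¾ (b = ¾ + (¼)*0² = ¾ + (¼)*0 = ¾ + 0 = ¾ ≈ 0.75000)
K(V) = 3/(4*V)
134 + l(g(-3, 1), Z)*K(1) = 134 - 15/(2*1) = 134 - 15/2 = 253/2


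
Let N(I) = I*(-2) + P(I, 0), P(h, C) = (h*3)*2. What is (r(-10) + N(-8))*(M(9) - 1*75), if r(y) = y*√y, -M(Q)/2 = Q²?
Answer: 7584 + 2370*I*√10 ≈ 7584.0 + 7494.6*I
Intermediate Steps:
M(Q) = -2*Q²
P(h, C) = 6*h (P(h, C) = (3*h)*2 = 6*h)
r(y) = y^(3/2)
N(I) = 4*I (N(I) = I*(-2) + 6*I = -2*I + 6*I = 4*I)
(r(-10) + N(-8))*(M(9) - 1*75) = ((-10)^(3/2) + 4*(-8))*(-2*9² - 1*75) = (-10*I*√10 - 32)*(-2*81 - 75) = (-32 - 10*I*√10)*(-162 - 75) = (-32 - 10*I*√10)*(-237) = 7584 + 2370*I*√10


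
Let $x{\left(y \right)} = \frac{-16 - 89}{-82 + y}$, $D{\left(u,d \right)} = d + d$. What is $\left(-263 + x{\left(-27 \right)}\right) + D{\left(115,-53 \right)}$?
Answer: $- \frac{40116}{109} \approx -368.04$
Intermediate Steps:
$D{\left(u,d \right)} = 2 d$
$x{\left(y \right)} = - \frac{105}{-82 + y}$
$\left(-263 + x{\left(-27 \right)}\right) + D{\left(115,-53 \right)} = \left(-263 - \frac{105}{-82 - 27}\right) + 2 \left(-53\right) = \left(-263 - \frac{105}{-109}\right) - 106 = \left(-263 - - \frac{105}{109}\right) - 106 = \left(-263 + \frac{105}{109}\right) - 106 = - \frac{28562}{109} - 106 = - \frac{40116}{109}$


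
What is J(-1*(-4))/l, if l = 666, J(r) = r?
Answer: 2/333 ≈ 0.0060060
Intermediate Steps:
J(-1*(-4))/l = -1*(-4)/666 = 4*(1/666) = 2/333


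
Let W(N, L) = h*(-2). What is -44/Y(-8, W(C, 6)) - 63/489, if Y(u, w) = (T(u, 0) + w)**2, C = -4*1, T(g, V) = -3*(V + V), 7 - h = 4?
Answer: -1982/1467 ≈ -1.3511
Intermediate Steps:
h = 3 (h = 7 - 1*4 = 7 - 4 = 3)
T(g, V) = -6*V
C = -4
W(N, L) = -6 (W(N, L) = 3*(-2) = -6)
Y(u, w) = w**2 (Y(u, w) = (-6*0 + w)**2 = (0 + w)**2 = w**2)
-44/Y(-8, W(C, 6)) - 63/489 = -44/((-6)**2) - 63/489 = -44/36 - 63*1/489 = -44*1/36 - 21/163 = -11/9 - 21/163 = -1982/1467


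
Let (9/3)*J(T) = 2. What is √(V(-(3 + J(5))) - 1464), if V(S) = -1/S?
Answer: 3*I*√19679/11 ≈ 38.259*I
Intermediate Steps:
J(T) = ⅔ (J(T) = (⅓)*2 = ⅔)
√(V(-(3 + J(5))) - 1464) = √(-1/((-(3 + ⅔))) - 1464) = √(-1/((-1*11/3)) - 1464) = √(-1/(-11/3) - 1464) = √(-1*(-3/11) - 1464) = √(3/11 - 1464) = √(-16101/11) = 3*I*√19679/11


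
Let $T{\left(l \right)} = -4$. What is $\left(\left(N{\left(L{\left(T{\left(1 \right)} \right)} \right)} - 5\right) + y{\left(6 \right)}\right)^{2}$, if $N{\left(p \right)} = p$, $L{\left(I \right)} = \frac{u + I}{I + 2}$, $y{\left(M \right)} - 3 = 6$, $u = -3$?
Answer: $\frac{225}{4} \approx 56.25$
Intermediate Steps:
$y{\left(M \right)} = 9$ ($y{\left(M \right)} = 3 + 6 = 9$)
$L{\left(I \right)} = \frac{-3 + I}{2 + I}$ ($L{\left(I \right)} = \frac{-3 + I}{I + 2} = \frac{-3 + I}{2 + I}$)
$\left(\left(N{\left(L{\left(T{\left(1 \right)} \right)} \right)} - 5\right) + y{\left(6 \right)}\right)^{2} = \left(\left(\frac{-3 - 4}{2 - 4} - 5\right) + 9\right)^{2} = \left(\left(\frac{1}{-2} \left(-7\right) - 5\right) + 9\right)^{2} = \left(\left(\left(- \frac{1}{2}\right) \left(-7\right) - 5\right) + 9\right)^{2} = \left(\left(\frac{7}{2} - 5\right) + 9\right)^{2} = \left(- \frac{3}{2} + 9\right)^{2} = \left(\frac{15}{2}\right)^{2} = \frac{225}{4}$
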